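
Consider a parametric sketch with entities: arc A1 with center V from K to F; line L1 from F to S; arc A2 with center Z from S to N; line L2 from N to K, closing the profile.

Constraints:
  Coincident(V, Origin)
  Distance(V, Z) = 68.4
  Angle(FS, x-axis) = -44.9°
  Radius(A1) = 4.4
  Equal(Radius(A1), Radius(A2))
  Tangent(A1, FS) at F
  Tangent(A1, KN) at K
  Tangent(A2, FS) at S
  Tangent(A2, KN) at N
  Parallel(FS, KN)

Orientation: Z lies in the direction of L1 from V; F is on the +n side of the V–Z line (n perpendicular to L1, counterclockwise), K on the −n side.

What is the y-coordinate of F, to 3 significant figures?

3.12

The slot axis is L1's direction at -44.9°, so u = (cos -44.9°, sin -44.9°) = (0.708, -0.706) and n = (−sin -44.9°, cos -44.9°) = (0.706, 0.708). V is at the origin and Z lies 68.4 along u from V, so Z = 68.4·u = (48.5, -48.3). Tangency of A1 to both parallel lines with radius 4.4 puts F and K at V ± 4.4·n: F = (3.11, 3.12), K = (-3.11, -3.12). So F.y = 3.12.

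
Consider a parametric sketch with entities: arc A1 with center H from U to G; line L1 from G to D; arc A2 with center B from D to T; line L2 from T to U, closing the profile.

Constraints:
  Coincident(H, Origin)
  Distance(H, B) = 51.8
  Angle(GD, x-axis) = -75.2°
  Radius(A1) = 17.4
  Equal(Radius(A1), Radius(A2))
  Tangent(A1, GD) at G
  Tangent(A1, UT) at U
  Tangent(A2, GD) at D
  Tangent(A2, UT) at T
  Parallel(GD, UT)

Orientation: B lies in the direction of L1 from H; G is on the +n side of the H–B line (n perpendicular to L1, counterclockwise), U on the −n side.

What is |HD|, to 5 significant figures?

54.644

Tangency of A1 to both parallel lines with radius 17.4 puts G and U at H ± 17.4·n: G = (16.823, 4.4448), U = (-16.823, -4.4448). Equal radii place D and T the same way about B: D = B + 17.4·n = (30.055, -45.637), T = B − 17.4·n = (-3.5906, -54.526). Then |HD| = |D − H| = 54.644.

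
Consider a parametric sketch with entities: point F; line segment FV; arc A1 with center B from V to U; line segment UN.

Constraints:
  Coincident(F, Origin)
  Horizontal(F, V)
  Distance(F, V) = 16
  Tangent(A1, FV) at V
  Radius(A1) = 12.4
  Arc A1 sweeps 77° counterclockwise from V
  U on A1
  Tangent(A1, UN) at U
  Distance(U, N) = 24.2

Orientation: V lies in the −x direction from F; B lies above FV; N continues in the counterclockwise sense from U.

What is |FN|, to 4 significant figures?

33.23

F is at the origin; F and V share the same y with |FV| = 16.0 and V on the −x side, so V = (-16.00, 0.000). Since A1 is tangent to FV there, BV ⟂ FV, so B = V + (0, 12.4) = (-16.00, 12.40). On A1, V sits at bearing -90° from B; a 77° counterclockwise sweep puts U at bearing -13°, so U = B + 12.4·(cos -13°, sin -13°) = (-3.918, 9.611). A1 meets UN tangentially, so BU is at right angles to UN, so UN runs along (−sin -13°, cos -13°); with |UN| = 24.2, N = (1.526, 33.19). Then |FN| = |N − F| = 33.23.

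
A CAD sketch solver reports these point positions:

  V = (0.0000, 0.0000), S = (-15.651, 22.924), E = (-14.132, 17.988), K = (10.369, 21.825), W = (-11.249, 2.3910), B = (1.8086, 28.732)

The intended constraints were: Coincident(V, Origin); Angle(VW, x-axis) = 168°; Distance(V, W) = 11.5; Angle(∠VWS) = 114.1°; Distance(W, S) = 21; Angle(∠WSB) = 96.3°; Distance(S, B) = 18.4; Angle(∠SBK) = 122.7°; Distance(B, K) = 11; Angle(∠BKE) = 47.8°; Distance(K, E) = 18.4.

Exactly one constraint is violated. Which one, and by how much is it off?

Distance(K, E) = 18.4 — off by 6.40.

V = (0.00, 0.00) ✓; VW at 168.0° ✓; |VW| = 11.50 ✓; ∠VWS = 114.1° ✓; |WS| = 21.00 ✓; ∠WSB = 96.30° ✓; |SB| = 18.40 ✓; ∠SBK = 122.7° ✓; |BK| = 11.00 ✓; ∠BKE = 47.80° ✓; |KE| = 24.80 ✗.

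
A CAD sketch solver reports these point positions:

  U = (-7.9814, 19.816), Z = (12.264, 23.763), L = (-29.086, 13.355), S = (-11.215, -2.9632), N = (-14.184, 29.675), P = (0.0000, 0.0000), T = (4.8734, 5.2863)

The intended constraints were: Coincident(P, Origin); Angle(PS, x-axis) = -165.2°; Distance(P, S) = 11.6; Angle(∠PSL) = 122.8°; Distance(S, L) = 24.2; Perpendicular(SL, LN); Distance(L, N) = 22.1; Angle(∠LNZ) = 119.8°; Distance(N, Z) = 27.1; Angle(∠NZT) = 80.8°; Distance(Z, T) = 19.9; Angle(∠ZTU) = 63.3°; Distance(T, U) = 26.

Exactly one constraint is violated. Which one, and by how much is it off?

Distance(T, U) = 26 — off by 6.60.

P = (0.00, 0.00) ✓; PS at -165.2° ✓; |PS| = 11.60 ✓; ∠PSL = 122.8° ✓; |SL| = 24.20 ✓; ∠(SL, LN) = 90.00° ✓; |LN| = 22.10 ✓; ∠LNZ = 119.8° ✓; |NZ| = 27.10 ✓; ∠NZT = 80.80° ✓; |ZT| = 19.90 ✓; ∠ZTU = 63.30° ✓; |TU| = 19.40 ✗.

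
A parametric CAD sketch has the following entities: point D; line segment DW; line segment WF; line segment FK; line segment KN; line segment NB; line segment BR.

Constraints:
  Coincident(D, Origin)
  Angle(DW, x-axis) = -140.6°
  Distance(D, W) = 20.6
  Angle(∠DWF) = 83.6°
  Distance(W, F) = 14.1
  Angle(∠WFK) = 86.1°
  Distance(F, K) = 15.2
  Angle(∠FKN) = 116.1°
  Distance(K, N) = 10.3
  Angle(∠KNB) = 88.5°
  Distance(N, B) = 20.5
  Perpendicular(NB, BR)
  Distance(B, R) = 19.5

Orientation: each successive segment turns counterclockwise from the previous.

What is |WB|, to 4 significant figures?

3.718

D is at the origin; DW runs at -140.6° with length 20.6, so W = (-15.92, -13.08). ∠DWF = 83.6° gives WF at -44.20° from the x-axis; with |WF| = 14.1, F = (-5.810, -22.91). ∠WFK = 86.1° gives FK at 49.70° from the x-axis; with |FK| = 15.2, K = (4.021, -11.31). ∠FKN = 116.1° gives KN at 113.6° from the x-axis; with |KN| = 10.3, N = (-0.1023, -1.874). ∠KNB = 88.5° gives NB at -154.9° from the x-axis; with |NB| = 20.5, B = (-18.67, -10.57). Then |WB| = |B − W| = 3.718.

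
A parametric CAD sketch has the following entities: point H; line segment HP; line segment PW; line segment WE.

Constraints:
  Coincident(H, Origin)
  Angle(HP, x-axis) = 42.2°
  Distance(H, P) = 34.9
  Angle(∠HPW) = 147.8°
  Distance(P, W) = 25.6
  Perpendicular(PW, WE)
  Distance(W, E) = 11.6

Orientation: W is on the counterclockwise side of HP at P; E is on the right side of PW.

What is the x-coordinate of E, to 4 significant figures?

43.91

H is at the origin; HP runs at 42.2° with length 34.9, so P = 34.9·(cos 42.2°, sin 42.2°) = (25.85, 23.44). ∠HPW = 147.8°, so PW runs at 42.2° + (180° − 147.8°) = 74.40° from the x-axis; with |PW| = 25.6, W = P + 25.6·(cos 74.40°, sin 74.40°) = (32.74, 48.10). PW ⟂ WE; with |WE| = 11.6 on the right of PW, E = W + 11.6·(0.9632, -0.2689) = (43.91, 44.98). So E.x = 43.91.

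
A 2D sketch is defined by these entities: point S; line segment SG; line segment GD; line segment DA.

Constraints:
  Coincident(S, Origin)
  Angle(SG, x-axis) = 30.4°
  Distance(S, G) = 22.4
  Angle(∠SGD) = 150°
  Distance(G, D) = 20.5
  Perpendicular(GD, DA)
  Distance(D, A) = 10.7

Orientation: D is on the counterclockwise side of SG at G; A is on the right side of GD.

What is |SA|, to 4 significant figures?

45.51

S is at the origin; SG runs at 30.4° with length 22.4, so G = 22.4·(cos 30.4°, sin 30.4°) = (19.32, 11.34). ∠SGD = 150.0°, so GD runs at 30.4° + (180° − 150.0°) = 60.40° from the x-axis; with |GD| = 20.5, D = G + 20.5·(cos 60.40°, sin 60.40°) = (29.45, 29.16). The perpendicularity gives DA at right angles to GD; with |DA| = 10.7 on the right of GD, A = D + 10.7·(0.8695, -0.4939) = (38.75, 23.87). Then |SA| = |A − S| = 45.51.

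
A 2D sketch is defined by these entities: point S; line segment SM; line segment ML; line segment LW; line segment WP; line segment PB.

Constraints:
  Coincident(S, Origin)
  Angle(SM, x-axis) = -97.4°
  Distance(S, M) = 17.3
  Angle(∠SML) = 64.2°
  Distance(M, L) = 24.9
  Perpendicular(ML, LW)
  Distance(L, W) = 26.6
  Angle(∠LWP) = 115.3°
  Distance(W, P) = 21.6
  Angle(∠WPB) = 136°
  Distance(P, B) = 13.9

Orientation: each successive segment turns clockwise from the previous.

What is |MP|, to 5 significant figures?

36.231

S is at the origin; SM runs at -97.4° with length 17.3, so M = (-2.2282, -17.156). ∠SML = 64.2° gives ML at 146.80° from the x-axis; with |ML| = 24.9, L = (-23.064, -3.5216). The perpendicularity gives LW at right angles to ML, so LW runs at 56.800°; with |LW| = 26.6, W = (-8.4984, 18.736). ∠LWP = 115.3° gives WP at -7.9000° from the x-axis; with |WP| = 21.6, P = (12.897, 15.768). Then |MP| = |P − M| = 36.231.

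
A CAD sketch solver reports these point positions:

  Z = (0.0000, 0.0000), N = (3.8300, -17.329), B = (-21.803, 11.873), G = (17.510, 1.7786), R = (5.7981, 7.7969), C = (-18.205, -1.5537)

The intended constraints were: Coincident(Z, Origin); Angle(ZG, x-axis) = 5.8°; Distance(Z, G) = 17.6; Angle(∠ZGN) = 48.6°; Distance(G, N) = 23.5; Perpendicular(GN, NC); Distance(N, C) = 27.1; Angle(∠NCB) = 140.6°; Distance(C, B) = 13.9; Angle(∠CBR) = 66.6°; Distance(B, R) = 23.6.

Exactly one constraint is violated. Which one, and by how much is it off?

Distance(B, R) = 23.6 — off by 4.30.

Z = (0.00, 0.00) ✓; ZG at 5.800° ✓; |ZG| = 17.60 ✓; ∠ZGN = 48.60° ✓; |GN| = 23.50 ✓; ∠(GN, NC) = 90.00° ✓; |NC| = 27.10 ✓; ∠NCB = 140.6° ✓; |CB| = 13.90 ✓; ∠CBR = 66.60° ✓; |BR| = 27.90 ✗.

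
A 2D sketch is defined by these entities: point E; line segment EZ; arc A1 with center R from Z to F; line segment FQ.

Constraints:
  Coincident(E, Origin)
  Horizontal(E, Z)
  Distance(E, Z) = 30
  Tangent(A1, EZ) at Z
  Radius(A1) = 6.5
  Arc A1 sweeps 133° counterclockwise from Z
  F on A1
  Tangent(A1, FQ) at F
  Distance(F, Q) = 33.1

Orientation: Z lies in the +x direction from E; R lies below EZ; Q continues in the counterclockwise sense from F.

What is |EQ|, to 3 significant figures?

59.3

E is at the origin; EZ is horizontal with |EZ| = 30.0 and Z on the +x side, so Z = (30.0, 0.00). A1 meets EZ tangentially, so RZ is at right angles to EZ, so R = Z + (0, -6.5) = (30.0, -6.50). On A1, Z sits at bearing 90° from R; a 133° counterclockwise sweep puts F at bearing 223°, so F = R + 6.5·(cos 223°, sin 223°) = (25.2, -10.9). The tangent condition forces RF to be normal to FQ, so FQ runs along (−sin 223°, cos 223°); with |FQ| = 33.1, Q = (47.8, -35.1). Then |EQ| = |Q − E| = 59.3.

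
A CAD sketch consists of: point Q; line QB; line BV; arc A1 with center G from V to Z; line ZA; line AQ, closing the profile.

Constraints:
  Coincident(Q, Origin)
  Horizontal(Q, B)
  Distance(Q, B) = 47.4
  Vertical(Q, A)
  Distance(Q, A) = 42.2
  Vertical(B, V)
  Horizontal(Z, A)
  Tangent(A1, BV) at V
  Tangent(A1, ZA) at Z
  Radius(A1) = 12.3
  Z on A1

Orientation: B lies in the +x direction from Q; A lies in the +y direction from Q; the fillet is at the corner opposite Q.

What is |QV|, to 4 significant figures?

56.04

Q is at the origin; QB is horizontal with |QB| = 47.4 and B on the +x side, so B = (47.40, 0.000). Q and A share the same x with |QA| = 42.2 and A on the +y side, so A = (0.000, 42.20). The virtual corner opposite Q is at (47.40, 42.20). Since A1 is tangent to BV there, GV ⟂ BV and since A1 is tangent to ZA there, GZ ⟂ ZA, with radius 12.3, so the center G sits 12.3 in from both sides at G = (35.10, 29.90). That places the tangent points at V = (47.40, 29.90) on BV and Z = (35.10, 42.20) on ZA. Then |QV| = |V − Q| = 56.04.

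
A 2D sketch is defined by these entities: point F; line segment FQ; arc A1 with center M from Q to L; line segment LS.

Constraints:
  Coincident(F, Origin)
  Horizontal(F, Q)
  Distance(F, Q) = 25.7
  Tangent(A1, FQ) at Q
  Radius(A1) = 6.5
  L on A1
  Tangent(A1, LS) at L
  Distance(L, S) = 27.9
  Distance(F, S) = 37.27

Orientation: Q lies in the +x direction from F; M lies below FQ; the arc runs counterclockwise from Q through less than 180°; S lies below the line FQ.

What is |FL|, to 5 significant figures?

20.094

F is at the origin; F and Q share the same y with |FQ| = 25.7 and Q on the +x side, so Q = (25.700, 0.0000). Since A1 is tangent to FQ there, MQ ⟂ FQ, so M = Q + (0, -6.5) = (25.700, -6.5000). Since ML ⟂ LS (tangency), |MS| = √(6.5² + 27.9²) = 28.647 regardless of where L sits on A1. So S lies on both circle(F, 37.27) and circle(M, 28.647); the below-FQ intersection is S = (16.247, -33.542). L is the foot of the tangent from S: L = (19.237, -5.8032).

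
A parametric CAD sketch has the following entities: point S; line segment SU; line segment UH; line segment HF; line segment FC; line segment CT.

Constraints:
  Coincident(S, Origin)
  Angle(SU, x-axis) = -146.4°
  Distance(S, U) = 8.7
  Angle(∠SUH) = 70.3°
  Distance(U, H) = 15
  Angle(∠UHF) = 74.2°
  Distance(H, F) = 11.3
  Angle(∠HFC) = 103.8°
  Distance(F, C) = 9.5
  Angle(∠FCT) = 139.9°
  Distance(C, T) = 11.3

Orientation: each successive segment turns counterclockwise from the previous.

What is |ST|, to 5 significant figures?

10.310

S is at the origin; SU runs at -146.4° with length 8.7, so U = (-7.2464, -4.8145). ∠SUH = 70.3° gives UH at -36.700° from the x-axis; with |UH| = 15.0, H = (4.7802, -13.779). ∠UHF = 74.2° gives HF at 69.100° from the x-axis; with |HF| = 11.3, F = (8.8114, -3.2224). ∠HFC = 103.8° gives FC at 145.30° from the x-axis; with |FC| = 9.5, C = (1.0010, 2.1858). ∠FCT = 139.9° gives CT at -174.60° from the x-axis; with |CT| = 11.3, T = (-10.249, 1.1224). Then |ST| = |T − S| = 10.310.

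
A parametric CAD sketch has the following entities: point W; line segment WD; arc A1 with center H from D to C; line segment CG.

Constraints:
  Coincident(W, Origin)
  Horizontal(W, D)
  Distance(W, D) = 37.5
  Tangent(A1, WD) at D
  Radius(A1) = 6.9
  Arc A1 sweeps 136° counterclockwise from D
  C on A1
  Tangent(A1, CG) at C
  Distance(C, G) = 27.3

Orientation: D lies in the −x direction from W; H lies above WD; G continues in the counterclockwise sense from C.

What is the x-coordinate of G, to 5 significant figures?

-52.345

W is at the origin; WD is horizontal with |WD| = 37.5 and D on the −x side, so D = (-37.500, 0.0000). A1 meets WD tangentially, so HD is at right angles to WD, so H = D + (0, 6.9) = (-37.500, 6.9000). On A1, D sits at bearing -90° from H; a 136° counterclockwise sweep puts C at bearing 46°, so C = H + 6.9·(cos 46°, sin 46°) = (-32.707, 11.863). Tangency of A1 to CG means the radius HC is perpendicular to CG, so CG runs along (−sin 46°, cos 46°); with |CG| = 27.3, G = (-52.345, 30.828). So G.x = -52.345.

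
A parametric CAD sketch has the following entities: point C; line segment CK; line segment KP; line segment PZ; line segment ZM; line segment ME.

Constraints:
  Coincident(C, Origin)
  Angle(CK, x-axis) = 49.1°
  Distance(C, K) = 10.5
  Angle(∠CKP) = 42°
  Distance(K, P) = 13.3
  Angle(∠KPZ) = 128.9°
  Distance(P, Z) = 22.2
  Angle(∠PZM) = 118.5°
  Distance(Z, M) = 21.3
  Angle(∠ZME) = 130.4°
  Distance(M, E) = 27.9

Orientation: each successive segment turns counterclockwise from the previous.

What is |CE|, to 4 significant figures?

41.38

C is at the origin; CK runs at 49.1° with length 10.5, so K = (6.875, 7.936). ∠CKP = 42.0° gives KP at -172.9° from the x-axis; with |KP| = 13.3, P = (-6.323, 6.293). ∠KPZ = 128.9° gives PZ at -121.8° from the x-axis; with |PZ| = 22.2, Z = (-18.02, -12.58). ∠PZM = 118.5° gives ZM at -60.30° from the x-axis; with |ZM| = 21.3, M = (-7.468, -31.08). ∠ZME = 130.4° gives ME at -10.70° from the x-axis; with |ME| = 27.9, E = (19.95, -36.26). Then |CE| = |E − C| = 41.38.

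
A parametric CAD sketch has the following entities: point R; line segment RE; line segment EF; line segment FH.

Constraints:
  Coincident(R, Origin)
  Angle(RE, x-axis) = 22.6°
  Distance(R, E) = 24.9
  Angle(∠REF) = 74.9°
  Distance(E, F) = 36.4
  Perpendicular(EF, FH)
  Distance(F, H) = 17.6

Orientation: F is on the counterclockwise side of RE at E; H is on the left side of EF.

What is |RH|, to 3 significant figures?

30.6

∠REF = 74.9°, so EF runs at 22.6° + (180° − 74.9°) = 128° from the x-axis; with |EF| = 36.4, F = E + 36.4·(cos 128°, sin 128°) = (0.728, 38.4). EF ⟂ FH; with |FH| = 17.6 on the left of EF, H = F + 17.6·(-0.791, -0.612) = (-13.2, 27.6). Then |RH| = |H − R| = 30.6.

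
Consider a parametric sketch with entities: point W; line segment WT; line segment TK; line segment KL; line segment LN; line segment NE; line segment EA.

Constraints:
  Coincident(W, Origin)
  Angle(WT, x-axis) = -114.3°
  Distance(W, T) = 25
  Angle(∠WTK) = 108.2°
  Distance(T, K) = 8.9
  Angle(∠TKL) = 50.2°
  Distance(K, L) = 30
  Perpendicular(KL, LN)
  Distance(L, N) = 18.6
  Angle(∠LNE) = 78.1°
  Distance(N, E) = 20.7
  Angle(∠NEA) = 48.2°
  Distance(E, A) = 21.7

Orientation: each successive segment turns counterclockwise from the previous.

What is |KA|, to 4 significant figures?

27.27

W is at the origin; WT runs at -114.3° with length 25.0, so T = (-10.29, -22.79). ∠WTK = 108.2° gives TK at -42.50° from the x-axis; with |TK| = 8.9, K = (-3.726, -28.80). ∠TKL = 50.2° gives KL at 87.30° from the x-axis; with |KL| = 30.0, L = (-2.313, 1.169). KL is perpendicular to LN, so LN runs at 177.3°; with |LN| = 18.6, N = (-20.89, 2.045). ∠LNE = 78.1° gives NE at -80.80° from the x-axis; with |NE| = 20.7, E = (-17.58, -18.39). ∠NEA = 48.2° gives EA at 51.00° from the x-axis; with |EA| = 21.7, A = (-3.926, -1.525). Then |KA| = |A − K| = 27.27.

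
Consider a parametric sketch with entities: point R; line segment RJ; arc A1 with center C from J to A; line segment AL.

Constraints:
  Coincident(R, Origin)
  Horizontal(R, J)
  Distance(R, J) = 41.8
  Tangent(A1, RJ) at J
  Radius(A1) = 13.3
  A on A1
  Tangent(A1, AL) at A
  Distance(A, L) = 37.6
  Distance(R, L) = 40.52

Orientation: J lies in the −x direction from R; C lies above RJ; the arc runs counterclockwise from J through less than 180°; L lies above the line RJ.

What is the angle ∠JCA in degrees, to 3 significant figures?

59.5°

R is at the origin; RJ is horizontal with |RJ| = 41.8 and J on the −x side, so J = (-41.8, 0.00). A1 meets RJ tangentially, so CJ is at right angles to RJ, so C = J + (0, 13.3) = (-41.8, 13.3). Since CA ⟂ AL (tangency), |CL| = √(13.3² + 37.6²) = 39.9 regardless of where A sits on A1. So L lies on both circle(R, 40.52) and circle(C, 39.9); the above-RJ intersection is L = (-11.2, 38.9). A is the foot of the tangent from L: A = (-30.3, 6.54).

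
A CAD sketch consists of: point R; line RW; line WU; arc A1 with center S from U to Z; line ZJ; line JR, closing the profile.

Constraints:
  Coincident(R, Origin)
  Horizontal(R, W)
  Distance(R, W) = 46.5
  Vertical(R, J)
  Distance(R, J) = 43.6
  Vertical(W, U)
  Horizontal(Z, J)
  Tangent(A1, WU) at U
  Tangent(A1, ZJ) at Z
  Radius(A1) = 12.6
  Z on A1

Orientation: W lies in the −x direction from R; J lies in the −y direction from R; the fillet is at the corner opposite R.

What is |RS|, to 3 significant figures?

45.9

R is at the origin; R and W share the same y with |RW| = 46.5 and W on the −x side, so W = (-46.5, 0.00). R and J share the same x with |RJ| = 43.6 and J on the −y side, so J = (0.00, -43.6). The virtual corner opposite R is at (-46.5, -43.6). Tangency of A1 to WU means the radius SU is perpendicular to WU and tangency of A1 to ZJ means the radius SZ is perpendicular to ZJ, with radius 12.6, so the center S sits 12.6 in from both sides at S = (-33.9, -31.0). Then |RS| = |S − R| = 45.9.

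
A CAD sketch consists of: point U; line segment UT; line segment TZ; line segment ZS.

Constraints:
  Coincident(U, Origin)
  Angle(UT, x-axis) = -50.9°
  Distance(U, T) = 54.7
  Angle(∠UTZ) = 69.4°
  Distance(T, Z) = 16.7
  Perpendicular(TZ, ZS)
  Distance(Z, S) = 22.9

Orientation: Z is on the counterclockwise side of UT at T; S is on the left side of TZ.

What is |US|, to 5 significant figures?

28.417

∠UTZ = 69.4°, so TZ runs at -50.9° + (180° − 69.4°) = 59.700° from the x-axis; with |TZ| = 16.7, Z = T + 16.7·(cos 59.700°, sin 59.700°) = (42.924, -28.031). TZ ⟂ ZS; with |ZS| = 22.9 on the left of TZ, S = Z + 22.9·(-0.86340, 0.50453) = (23.152, -16.477). Then |US| = |S − U| = 28.417.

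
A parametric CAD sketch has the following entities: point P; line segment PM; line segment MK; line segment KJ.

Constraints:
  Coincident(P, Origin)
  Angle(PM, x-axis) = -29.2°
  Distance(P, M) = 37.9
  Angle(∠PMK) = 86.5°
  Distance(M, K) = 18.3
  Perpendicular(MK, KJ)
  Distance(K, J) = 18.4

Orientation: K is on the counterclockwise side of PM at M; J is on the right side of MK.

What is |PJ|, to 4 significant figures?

58.46

P is at the origin; PM runs at -29.2° with length 37.9, so M = 37.9·(cos -29.2°, sin -29.2°) = (33.08, -18.49). ∠PMK = 86.5°, so MK runs at -29.2° + (180° − 86.5°) = 64.30° from the x-axis; with |MK| = 18.3, K = M + 18.3·(cos 64.30°, sin 64.30°) = (41.02, -2.000). The perpendicularity gives KJ at right angles to MK; with |KJ| = 18.4 on the right of MK, J = K + 18.4·(0.9011, -0.4337) = (57.60, -9.979). Then |PJ| = |J − P| = 58.46.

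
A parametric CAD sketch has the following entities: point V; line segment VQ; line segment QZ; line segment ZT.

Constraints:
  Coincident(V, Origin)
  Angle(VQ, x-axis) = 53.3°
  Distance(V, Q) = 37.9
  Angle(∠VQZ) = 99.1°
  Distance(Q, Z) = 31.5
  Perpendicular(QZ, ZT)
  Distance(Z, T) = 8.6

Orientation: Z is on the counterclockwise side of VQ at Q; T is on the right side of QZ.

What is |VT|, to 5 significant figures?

59.363

V is at the origin; VQ runs at 53.3° with length 37.9, so Q = 37.9·(cos 53.3°, sin 53.3°) = (22.650, 30.387). ∠VQZ = 99.1°, so QZ runs at 53.3° + (180° − 99.1°) = 134.20° from the x-axis; with |QZ| = 31.5, Z = Q + 31.5·(cos 134.20°, sin 134.20°) = (0.68929, 52.970). QZ is perpendicular to ZT; with |ZT| = 8.6 on the right of QZ, T = Z + 8.6·(0.71691, 0.69717) = (6.8547, 58.966). Then |VT| = |T − V| = 59.363.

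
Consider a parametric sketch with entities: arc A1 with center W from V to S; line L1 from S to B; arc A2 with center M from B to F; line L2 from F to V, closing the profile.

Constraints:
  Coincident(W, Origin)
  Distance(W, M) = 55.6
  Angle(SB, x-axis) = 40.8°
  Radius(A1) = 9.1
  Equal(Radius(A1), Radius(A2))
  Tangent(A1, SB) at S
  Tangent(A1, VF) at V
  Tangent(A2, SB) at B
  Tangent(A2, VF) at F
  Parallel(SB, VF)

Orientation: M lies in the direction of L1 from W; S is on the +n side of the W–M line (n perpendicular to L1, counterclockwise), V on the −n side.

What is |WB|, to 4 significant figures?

56.34

The slot axis is L1's direction at 40.8°, so u = (cos 40.8°, sin 40.8°) = (0.7570, 0.6534) and n = (−sin 40.8°, cos 40.8°) = (-0.6534, 0.7570). W is at the origin and M lies 55.6 along u from W, so M = 55.6·u = (42.09, 36.33). Tangency of A1 to both parallel lines with radius 9.1 puts S and V at W ± 9.1·n: S = (-5.946, 6.889), V = (5.946, -6.889). Equal radii place B and F the same way about M: B = M + 9.1·n = (36.14, 43.22), F = M − 9.1·n = (48.04, 29.44). Then |WB| = |B − W| = 56.34.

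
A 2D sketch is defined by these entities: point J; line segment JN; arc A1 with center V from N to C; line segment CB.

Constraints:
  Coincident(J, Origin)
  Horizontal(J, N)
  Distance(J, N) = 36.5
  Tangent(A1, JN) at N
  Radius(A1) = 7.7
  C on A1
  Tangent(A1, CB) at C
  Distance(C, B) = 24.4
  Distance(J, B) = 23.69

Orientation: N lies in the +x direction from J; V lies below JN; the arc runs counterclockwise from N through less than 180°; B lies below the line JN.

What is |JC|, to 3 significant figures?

31.2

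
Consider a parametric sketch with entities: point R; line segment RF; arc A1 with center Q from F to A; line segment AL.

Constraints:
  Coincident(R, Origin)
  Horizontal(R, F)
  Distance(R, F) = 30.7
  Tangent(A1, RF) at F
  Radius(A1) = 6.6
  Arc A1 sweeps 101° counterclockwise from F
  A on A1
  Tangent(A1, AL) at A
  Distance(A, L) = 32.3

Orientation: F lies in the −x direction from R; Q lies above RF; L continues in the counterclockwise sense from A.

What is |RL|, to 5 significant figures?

49.887

R is at the origin; RF is horizontal with |RF| = 30.7 and F on the −x side, so F = (-30.700, 0.0000). Tangency of A1 to RF means the radius QF is perpendicular to RF, so Q = F + (0, 6.6) = (-30.700, 6.6000). On A1, F sits at bearing -90° from Q; a 101° counterclockwise sweep puts A at bearing 11°, so A = Q + 6.6·(cos 11°, sin 11°) = (-24.221, 7.8593). The tangent condition forces QA to be normal to AL, so AL runs along (−sin 11°, cos 11°); with |AL| = 32.3, L = (-30.384, 39.566). Then |RL| = |L − R| = 49.887.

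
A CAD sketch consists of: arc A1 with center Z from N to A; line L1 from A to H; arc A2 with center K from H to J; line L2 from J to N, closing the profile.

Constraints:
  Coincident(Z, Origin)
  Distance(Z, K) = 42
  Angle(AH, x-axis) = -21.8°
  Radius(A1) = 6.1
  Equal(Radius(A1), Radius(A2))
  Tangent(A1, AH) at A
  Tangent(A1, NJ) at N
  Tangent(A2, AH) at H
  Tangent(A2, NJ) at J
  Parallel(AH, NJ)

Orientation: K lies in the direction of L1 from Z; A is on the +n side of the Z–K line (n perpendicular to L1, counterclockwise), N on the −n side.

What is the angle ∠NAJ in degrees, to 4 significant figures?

73.80°

The slot axis is L1's direction at -21.8°, so u = (cos -21.8°, sin -21.8°) = (0.9285, -0.3714) and n = (−sin -21.8°, cos -21.8°) = (0.3714, 0.9285). Z is at the origin and K lies 42.0 along u from Z, so K = 42.0·u = (39.00, -15.60). Tangency of A1 to both parallel lines with radius 6.1 puts A and N at Z ± 6.1·n: A = (2.265, 5.664), N = (-2.265, -5.664). Equal radii place H and J the same way about K: H = K + 6.1·n = (41.26, -9.934), J = K − 6.1·n = (36.73, -21.26). Then cos ∠NAJ = AN·AJ / (|AN||AJ|), giving 73.80°.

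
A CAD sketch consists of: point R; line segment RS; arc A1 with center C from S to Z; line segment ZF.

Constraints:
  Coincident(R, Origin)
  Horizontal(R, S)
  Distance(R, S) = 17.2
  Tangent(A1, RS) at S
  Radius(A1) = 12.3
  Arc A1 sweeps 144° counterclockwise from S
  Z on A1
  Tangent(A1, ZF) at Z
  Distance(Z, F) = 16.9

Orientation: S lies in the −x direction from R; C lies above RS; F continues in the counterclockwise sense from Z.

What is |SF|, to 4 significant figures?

32.82

R is at the origin; RS is horizontal with |RS| = 17.2 and S on the −x side, so S = (-17.20, 0.000). A1 meets RS tangentially, so CS is at right angles to RS, so C = S + (0, 12.3) = (-17.20, 12.30). On A1, S sits at bearing -90° from C; a 144° counterclockwise sweep puts Z at bearing 54°, so Z = C + 12.3·(cos 54°, sin 54°) = (-9.970, 22.25). The tangent condition forces CZ to be normal to ZF, so ZF runs along (−sin 54°, cos 54°); with |ZF| = 16.9, F = (-23.64, 32.18). Then |SF| = |F − S| = 32.82.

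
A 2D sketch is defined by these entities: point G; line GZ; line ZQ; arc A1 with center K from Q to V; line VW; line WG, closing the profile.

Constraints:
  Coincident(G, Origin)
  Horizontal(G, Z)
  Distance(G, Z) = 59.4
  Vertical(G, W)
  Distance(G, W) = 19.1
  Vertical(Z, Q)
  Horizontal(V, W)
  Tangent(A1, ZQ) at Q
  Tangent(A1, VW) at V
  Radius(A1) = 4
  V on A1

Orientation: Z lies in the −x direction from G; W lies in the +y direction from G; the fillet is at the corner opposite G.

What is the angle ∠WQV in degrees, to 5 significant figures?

41.148°

G is at the origin; GZ is horizontal with |GZ| = 59.4 and Z on the −x side, so Z = (-59.400, 0.0000). GW is vertical with |GW| = 19.1 and W on the +y side, so W = (0.0000, 19.100). The virtual corner opposite G is at (-59.400, 19.100). Tangency of A1 to ZQ means the radius KQ is perpendicular to ZQ and since A1 is tangent to VW there, KV ⟂ VW, with radius 4.0, so the center K sits 4.0 in from both sides at K = (-55.400, 15.100). That places the tangent points at Q = (-59.400, 15.100) on ZQ and V = (-55.400, 19.100) on VW. Then cos ∠WQV = QW·QV / (|QW||QV|), giving 41.148°.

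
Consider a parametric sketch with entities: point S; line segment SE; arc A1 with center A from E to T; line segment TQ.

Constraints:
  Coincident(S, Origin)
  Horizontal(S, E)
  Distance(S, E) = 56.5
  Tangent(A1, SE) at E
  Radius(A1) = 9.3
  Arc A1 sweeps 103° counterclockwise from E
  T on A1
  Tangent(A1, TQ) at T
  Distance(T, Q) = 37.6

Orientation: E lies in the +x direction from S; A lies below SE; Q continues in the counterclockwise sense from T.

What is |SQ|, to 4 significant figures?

73.70

On A1, E sits at bearing 90° from A; a 103° counterclockwise sweep puts T at bearing 193°, so T = A + 9.3·(cos 193°, sin 193°) = (47.44, -11.39). The tangent condition forces AT to be normal to TQ, so TQ runs along (−sin 193°, cos 193°); with |TQ| = 37.6, Q = (55.90, -48.03). Then |SQ| = |Q − S| = 73.70.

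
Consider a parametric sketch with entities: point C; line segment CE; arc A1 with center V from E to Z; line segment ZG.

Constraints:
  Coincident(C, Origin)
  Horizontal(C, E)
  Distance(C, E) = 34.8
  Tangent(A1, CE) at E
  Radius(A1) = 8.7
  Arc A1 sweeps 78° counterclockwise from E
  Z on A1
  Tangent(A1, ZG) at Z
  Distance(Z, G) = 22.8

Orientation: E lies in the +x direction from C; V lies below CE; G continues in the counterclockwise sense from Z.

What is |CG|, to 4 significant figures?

36.29

C is at the origin; CE is horizontal with |CE| = 34.8 and E on the +x side, so E = (34.80, 0.000). A1 meets CE tangentially, so VE is at right angles to CE, so V = E + (0, -8.7) = (34.80, -8.700). On A1, E sits at bearing 90° from V; a 78° counterclockwise sweep puts Z at bearing 168°, so Z = V + 8.7·(cos 168°, sin 168°) = (26.29, -6.891). The tangent condition forces VZ to be normal to ZG, so ZG runs along (−sin 168°, cos 168°); with |ZG| = 22.8, G = (21.55, -29.19). Then |CG| = |G − C| = 36.29.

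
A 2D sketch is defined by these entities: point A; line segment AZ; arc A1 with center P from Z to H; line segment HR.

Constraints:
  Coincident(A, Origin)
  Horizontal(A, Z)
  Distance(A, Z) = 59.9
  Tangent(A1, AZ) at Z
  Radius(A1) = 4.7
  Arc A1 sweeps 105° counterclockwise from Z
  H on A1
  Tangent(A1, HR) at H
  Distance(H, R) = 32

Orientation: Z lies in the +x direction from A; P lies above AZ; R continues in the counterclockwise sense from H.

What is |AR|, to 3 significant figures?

67.2

A is at the origin; AZ is horizontal with |AZ| = 59.9 and Z on the +x side, so Z = (59.9, 0.00). A1 meets AZ tangentially, so PZ is at right angles to AZ, so P = Z + (0, 4.7) = (59.9, 4.70). On A1, Z sits at bearing -90° from P; a 105° counterclockwise sweep puts H at bearing 15°, so H = P + 4.7·(cos 15°, sin 15°) = (64.4, 5.92). The tangent condition forces PH to be normal to HR, so HR runs along (−sin 15°, cos 15°); with |HR| = 32.0, R = (56.2, 36.8). Then |AR| = |R − A| = 67.2.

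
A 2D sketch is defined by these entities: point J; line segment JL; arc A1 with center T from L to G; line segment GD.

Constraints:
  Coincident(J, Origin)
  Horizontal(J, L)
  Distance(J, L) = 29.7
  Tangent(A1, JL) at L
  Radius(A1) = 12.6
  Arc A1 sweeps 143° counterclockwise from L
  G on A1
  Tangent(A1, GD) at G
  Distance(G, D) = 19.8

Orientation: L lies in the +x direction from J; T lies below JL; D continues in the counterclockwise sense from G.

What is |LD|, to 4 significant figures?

35.54

On A1, L sits at bearing 90° from T; a 143° counterclockwise sweep puts G at bearing 233°, so G = T + 12.6·(cos 233°, sin 233°) = (22.12, -22.66). Tangency of A1 to GD means the radius TG is perpendicular to GD, so GD runs along (−sin 233°, cos 233°); with |GD| = 19.8, D = (37.93, -34.58). Then |LD| = |D − L| = 35.54.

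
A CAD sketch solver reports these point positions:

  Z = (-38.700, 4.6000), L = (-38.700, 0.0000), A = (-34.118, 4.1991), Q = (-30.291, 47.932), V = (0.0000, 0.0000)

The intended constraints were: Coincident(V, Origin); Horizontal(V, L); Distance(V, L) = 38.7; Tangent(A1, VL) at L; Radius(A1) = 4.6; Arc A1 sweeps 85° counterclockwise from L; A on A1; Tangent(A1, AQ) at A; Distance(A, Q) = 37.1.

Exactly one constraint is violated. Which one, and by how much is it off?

Distance(A, Q) = 37.1 — off by 6.80.

V = (0.00, 0.00) ✓; V.y = 0.00, L.y = 0.00 ✓; |VL| = 38.70 ✓; ∠(ZL, LV) = 90.00° ✓; |ZL| = 4.600 ✓; bearing(Z→A) − bearing(Z→L) = 85.00° ✓; |ZA| = 4.600 ✓; ∠(ZA, AQ) = 90.00° ✓; |AQ| = 43.90 ✗.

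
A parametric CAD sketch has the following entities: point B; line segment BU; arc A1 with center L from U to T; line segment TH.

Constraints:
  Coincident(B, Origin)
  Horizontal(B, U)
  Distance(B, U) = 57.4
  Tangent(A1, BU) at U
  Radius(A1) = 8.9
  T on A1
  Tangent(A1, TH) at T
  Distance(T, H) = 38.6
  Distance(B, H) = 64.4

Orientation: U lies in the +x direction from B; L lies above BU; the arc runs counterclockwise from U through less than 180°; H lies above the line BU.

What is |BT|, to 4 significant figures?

66.37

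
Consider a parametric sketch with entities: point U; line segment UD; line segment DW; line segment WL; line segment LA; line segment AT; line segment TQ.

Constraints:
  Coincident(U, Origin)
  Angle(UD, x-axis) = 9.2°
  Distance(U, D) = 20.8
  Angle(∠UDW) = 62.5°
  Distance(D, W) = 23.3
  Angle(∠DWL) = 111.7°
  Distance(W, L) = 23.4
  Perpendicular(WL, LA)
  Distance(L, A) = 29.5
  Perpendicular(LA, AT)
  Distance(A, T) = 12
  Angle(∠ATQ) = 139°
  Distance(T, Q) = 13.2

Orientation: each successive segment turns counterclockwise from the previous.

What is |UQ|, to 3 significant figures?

10.7

U is at the origin; UD runs at 9.2° with length 20.8, so D = (20.5, 3.33). ∠UDW = 62.5° gives DW at 127° from the x-axis; with |DW| = 23.3, W = (6.61, 22.0). ∠DWL = 111.7° gives WL at -165° from the x-axis; with |WL| = 23.4, L = (-16.0, 16.0). The perpendicularity gives LA at right angles to WL, so LA runs at -75.0°; with |LA| = 29.5, A = (-8.36, -12.5). The perpendicularity gives AT at right angles to LA, so AT runs at 15.0°; with |AT| = 12.0, T = (3.23, -9.44). ∠ATQ = 139.0° gives TQ at 56.0° from the x-axis; with |TQ| = 13.2, Q = (10.6, 1.50). Then |UQ| = |Q − U| = 10.7.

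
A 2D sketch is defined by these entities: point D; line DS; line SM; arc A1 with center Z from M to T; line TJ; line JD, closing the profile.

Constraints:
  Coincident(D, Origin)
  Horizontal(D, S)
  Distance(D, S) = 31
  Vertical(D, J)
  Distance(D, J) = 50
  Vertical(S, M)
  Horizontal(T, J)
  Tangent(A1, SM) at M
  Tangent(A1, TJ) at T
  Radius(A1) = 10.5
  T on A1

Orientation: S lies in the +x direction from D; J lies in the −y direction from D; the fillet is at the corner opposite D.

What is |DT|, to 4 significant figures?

54.04

The virtual corner opposite D is at (31.00, -50.00). A1 meets SM tangentially, so ZM is at right angles to SM and the tangent condition forces ZT to be normal to TJ, with radius 10.5, so the center Z sits 10.5 in from both sides at Z = (20.50, -39.50). That places the tangent points at M = (31.00, -39.50) on SM and T = (20.50, -50.00) on TJ. Then |DT| = |T − D| = 54.04.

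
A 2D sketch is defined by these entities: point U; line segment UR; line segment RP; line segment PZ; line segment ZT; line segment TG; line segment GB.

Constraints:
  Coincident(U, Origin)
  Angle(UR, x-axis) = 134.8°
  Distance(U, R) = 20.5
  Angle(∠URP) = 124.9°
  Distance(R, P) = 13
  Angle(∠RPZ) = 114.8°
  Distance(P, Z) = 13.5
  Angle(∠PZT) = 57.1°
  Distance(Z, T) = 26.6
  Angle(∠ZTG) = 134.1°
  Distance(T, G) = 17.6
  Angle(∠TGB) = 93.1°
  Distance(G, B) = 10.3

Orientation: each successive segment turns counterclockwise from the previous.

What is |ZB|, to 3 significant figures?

37.7

∠ZTG = 134.1° gives TG at 63.9° from the x-axis; with |TG| = 17.6, G = (2.32, 23.3). ∠TGB = 93.1° gives GB at 151° from the x-axis; with |GB| = 10.3, B = (-6.67, 28.3). Then |ZB| = |B − Z| = 37.7.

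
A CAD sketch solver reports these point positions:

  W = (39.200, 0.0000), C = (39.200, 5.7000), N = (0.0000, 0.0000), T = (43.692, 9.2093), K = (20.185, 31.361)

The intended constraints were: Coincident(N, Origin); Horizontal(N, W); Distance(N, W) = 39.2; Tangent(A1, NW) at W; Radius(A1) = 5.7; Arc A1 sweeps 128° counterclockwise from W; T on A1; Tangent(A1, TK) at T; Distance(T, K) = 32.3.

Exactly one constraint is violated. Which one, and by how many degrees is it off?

Tangent(A1, TK) at T — off by 8.70°.

N = (0.00, 0.00) ✓; N.y = 0.00, W.y = 0.00 ✓; |NW| = 39.20 ✓; ∠(CW, WN) = 90.00° ✓; |CW| = 5.700 ✓; bearing(C→T) − bearing(C→W) = 128.0° ✓; |CT| = 5.700 ✓; ∠(CT, TK) = 81.30° ✗; |TK| = 32.30 ✓.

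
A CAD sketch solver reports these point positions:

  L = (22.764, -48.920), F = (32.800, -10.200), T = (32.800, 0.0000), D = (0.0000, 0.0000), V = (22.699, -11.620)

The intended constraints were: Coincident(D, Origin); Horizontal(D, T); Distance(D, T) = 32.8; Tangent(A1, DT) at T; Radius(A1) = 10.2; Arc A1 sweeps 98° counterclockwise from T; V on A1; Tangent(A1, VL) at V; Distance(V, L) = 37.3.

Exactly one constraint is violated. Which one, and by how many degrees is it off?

Tangent(A1, VL) at V — off by 7.90°.

D = (0.00, 0.00) ✓; D.y = 0.00, T.y = 0.00 ✓; |DT| = 32.80 ✓; ∠(FT, TD) = 90.00° ✓; |FT| = 10.20 ✓; bearing(F→V) − bearing(F→T) = 98.00° ✓; |FV| = 10.20 ✓; ∠(FV, VL) = 97.90° ✗; |VL| = 37.30 ✓.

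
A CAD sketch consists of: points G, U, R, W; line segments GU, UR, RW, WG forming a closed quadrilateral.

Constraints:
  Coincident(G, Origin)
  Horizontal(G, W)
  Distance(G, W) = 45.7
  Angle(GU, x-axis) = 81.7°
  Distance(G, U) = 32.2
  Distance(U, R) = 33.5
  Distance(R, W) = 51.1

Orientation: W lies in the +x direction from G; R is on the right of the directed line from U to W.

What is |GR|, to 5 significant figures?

5.4007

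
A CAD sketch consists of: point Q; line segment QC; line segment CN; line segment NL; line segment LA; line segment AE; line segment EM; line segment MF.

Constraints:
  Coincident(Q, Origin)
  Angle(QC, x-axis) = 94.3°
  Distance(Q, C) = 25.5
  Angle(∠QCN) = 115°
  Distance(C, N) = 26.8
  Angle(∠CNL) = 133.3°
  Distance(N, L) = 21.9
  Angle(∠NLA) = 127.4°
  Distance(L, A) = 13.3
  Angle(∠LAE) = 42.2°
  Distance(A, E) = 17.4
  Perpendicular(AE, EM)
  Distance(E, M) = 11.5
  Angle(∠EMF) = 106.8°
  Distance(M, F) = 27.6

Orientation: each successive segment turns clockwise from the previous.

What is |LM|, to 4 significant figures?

7.972

∠LAE = 42.2° gives AE at 152.2° from the x-axis; with |AE| = 17.4, E = (31.51, 27.61). The perpendicularity gives EM at right angles to AE, so EM runs at 62.20°; with |EM| = 11.5, M = (36.88, 37.78). Then |LM| = |M − L| = 7.972.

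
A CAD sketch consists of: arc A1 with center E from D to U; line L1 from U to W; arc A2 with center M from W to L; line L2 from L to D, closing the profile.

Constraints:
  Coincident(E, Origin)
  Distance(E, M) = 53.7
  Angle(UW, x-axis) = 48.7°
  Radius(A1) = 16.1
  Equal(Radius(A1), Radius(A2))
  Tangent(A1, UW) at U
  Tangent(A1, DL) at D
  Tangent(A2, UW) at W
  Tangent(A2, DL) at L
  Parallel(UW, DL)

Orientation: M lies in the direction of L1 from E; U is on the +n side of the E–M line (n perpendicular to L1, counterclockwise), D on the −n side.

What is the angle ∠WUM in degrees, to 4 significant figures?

16.69°

The slot axis is L1's direction at 48.7°, so u = (cos 48.7°, sin 48.7°) = (0.6600, 0.7513) and n = (−sin 48.7°, cos 48.7°) = (-0.7513, 0.6600). E is at the origin and M lies 53.7 along u from E, so M = 53.7·u = (35.44, 40.34). Tangency of A1 to both parallel lines with radius 16.1 puts U and D at E ± 16.1·n: U = (-12.10, 10.63), D = (12.10, -10.63). Equal radii place W and L the same way about M: W = M + 16.1·n = (23.35, 50.97), L = M − 16.1·n = (47.54, 29.72). Then cos ∠WUM = UW·UM / (|UW||UM|), giving 16.69°.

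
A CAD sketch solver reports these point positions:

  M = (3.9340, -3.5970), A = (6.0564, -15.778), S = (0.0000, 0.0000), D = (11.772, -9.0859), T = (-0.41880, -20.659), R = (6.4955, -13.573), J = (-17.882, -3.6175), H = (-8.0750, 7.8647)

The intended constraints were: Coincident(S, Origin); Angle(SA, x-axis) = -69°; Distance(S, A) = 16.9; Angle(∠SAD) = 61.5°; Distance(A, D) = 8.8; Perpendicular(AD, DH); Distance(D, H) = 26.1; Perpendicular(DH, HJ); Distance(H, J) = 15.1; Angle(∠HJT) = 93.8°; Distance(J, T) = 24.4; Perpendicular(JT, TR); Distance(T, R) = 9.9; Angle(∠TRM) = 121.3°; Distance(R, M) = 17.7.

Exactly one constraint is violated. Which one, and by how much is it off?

Distance(R, M) = 17.7 — off by 7.40.

S = (0.00, 0.00) ✓; SA at -69.00° ✓; |SA| = 16.90 ✓; ∠SAD = 61.50° ✓; |AD| = 8.801 ✓; ∠(AD, DH) = 90.00° ✓; |DH| = 26.10 ✓; ∠(DH, HJ) = 90.00° ✓; |HJ| = 15.10 ✓; ∠HJT = 93.80° ✓; |JT| = 24.40 ✓; ∠(JT, TR) = 90.00° ✓; |TR| = 9.900 ✓; ∠TRM = 121.3° ✓; |RM| = 10.30 ✗.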